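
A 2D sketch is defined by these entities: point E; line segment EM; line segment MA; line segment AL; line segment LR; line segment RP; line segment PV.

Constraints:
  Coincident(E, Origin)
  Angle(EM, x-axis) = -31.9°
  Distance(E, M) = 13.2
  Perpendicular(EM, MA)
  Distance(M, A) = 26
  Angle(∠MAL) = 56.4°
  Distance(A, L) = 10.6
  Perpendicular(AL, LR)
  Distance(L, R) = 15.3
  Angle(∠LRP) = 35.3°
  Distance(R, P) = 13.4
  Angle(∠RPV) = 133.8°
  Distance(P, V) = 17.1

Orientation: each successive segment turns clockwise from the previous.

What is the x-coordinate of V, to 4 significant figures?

-16.37

E is at the origin; EM runs at -31.9° with length 13.2, so M = (11.21, -6.975). The perpendicularity gives MA at right angles to EM, so MA runs at -121.9°; with |MA| = 26.0, A = (-2.533, -29.05). ∠MAL = 56.4° gives AL at 114.5° from the x-axis; with |AL| = 10.6, L = (-6.929, -19.40). AL ⟂ LR, so LR runs at 24.50°; with |LR| = 15.3, R = (6.994, -13.06). ∠LRP = 35.3° gives RP at -120.2° from the x-axis; with |RP| = 13.4, P = (0.2532, -24.64). ∠RPV = 133.8° gives PV at -166.4° from the x-axis; with |PV| = 17.1, V = (-16.37, -28.66). So V.x = -16.37.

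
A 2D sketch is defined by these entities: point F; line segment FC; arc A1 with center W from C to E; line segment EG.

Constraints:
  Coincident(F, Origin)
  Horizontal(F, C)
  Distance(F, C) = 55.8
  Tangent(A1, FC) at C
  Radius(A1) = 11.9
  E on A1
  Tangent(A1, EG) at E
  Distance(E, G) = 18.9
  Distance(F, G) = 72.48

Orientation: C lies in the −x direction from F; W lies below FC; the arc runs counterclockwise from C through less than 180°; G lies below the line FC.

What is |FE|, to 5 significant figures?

68.933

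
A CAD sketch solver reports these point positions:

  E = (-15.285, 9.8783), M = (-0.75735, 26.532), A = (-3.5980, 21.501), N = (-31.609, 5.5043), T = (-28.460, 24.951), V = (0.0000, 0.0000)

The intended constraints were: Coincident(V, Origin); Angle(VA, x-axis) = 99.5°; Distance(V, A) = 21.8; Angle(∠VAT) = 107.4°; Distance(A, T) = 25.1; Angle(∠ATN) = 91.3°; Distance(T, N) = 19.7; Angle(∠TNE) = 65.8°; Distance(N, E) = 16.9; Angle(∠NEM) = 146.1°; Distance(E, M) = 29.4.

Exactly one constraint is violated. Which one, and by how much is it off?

Distance(E, M) = 29.4 — off by 7.30.

V = (0.00, 0.00) ✓; VA at 99.50° ✓; |VA| = 21.80 ✓; ∠VAT = 107.4° ✓; |AT| = 25.10 ✓; ∠ATN = 91.30° ✓; |TN| = 19.70 ✓; ∠TNE = 65.80° ✓; |NE| = 16.90 ✓; ∠NEM = 146.1° ✓; |EM| = 22.10 ✗.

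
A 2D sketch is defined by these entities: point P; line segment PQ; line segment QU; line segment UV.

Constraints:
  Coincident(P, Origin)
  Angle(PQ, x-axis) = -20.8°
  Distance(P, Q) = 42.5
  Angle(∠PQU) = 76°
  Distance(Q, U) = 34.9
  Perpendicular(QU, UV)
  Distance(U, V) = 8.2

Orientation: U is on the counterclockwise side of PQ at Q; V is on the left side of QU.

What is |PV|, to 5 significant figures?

41.201

∠PQU = 76.0°, so QU runs at -20.8° + (180° − 76.0°) = 83.200° from the x-axis; with |QU| = 34.9, U = Q + 34.9·(cos 83.200°, sin 83.200°) = (43.862, 19.562). QU is perpendicular to UV; with |UV| = 8.2 on the left of QU, V = U + 8.2·(-0.99297, 0.11840) = (35.720, 20.533). Then |PV| = |V − P| = 41.201.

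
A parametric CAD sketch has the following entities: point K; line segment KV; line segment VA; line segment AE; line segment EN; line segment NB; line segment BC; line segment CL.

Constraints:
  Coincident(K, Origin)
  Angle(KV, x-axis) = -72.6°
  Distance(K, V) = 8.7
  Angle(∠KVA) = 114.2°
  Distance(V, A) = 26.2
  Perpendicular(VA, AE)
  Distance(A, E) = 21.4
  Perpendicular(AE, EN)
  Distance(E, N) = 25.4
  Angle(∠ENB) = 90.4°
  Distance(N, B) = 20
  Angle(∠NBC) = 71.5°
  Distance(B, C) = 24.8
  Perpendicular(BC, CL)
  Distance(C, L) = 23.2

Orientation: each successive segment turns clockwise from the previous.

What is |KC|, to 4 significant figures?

27.82

∠ENB = 90.4° gives NB at -48.00° from the x-axis; with |NB| = 20.0, B = (1.178, -7.693). ∠NBC = 71.5° gives BC at -156.5° from the x-axis; with |BC| = 24.8, C = (-21.57, -17.58). Then |KC| = |C − K| = 27.82.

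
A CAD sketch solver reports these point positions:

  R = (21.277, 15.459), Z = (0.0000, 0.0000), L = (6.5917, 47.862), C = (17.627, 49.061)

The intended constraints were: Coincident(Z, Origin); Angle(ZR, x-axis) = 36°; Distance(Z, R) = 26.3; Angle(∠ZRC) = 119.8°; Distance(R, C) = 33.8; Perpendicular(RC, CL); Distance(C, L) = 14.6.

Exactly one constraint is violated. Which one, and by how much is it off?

Distance(C, L) = 14.6 — off by 3.50.

Z = (0.00, 0.00) ✓; ZR at 36.00° ✓; |ZR| = 26.30 ✓; ∠ZRC = 119.8° ✓; |RC| = 33.80 ✓; ∠(RC, CL) = 90.00° ✓; |CL| = 11.10 ✗.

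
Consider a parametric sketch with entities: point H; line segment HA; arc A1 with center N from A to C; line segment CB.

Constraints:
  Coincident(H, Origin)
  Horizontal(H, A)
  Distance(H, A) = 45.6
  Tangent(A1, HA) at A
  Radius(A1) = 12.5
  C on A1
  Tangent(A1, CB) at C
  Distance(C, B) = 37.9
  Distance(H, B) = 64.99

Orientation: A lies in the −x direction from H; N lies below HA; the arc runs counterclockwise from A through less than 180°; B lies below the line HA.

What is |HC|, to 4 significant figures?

59.56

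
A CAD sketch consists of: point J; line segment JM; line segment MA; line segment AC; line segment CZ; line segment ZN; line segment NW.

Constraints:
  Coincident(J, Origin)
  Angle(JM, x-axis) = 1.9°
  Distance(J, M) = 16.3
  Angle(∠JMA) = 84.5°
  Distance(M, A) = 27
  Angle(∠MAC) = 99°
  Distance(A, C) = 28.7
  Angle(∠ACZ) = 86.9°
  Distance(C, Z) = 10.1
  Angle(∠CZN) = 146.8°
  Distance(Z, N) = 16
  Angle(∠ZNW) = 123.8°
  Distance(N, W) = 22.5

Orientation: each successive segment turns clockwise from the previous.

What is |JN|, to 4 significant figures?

8.122

J is at the origin; JM runs at 1.9° with length 16.3, so M = (16.29, 0.5404). ∠JMA = 84.5° gives MA at -93.60° from the x-axis; with |MA| = 27.0, A = (14.60, -26.41). ∠MAC = 99.0° gives AC at -174.6° from the x-axis; with |AC| = 28.7, C = (-13.98, -29.11). ∠ACZ = 86.9° gives CZ at 92.30° from the x-axis; with |CZ| = 10.1, Z = (-14.38, -19.02). ∠CZN = 146.8° gives ZN at 59.10° from the x-axis; with |ZN| = 16.0, N = (-6.166, -5.286). Then |JN| = |N − J| = 8.122.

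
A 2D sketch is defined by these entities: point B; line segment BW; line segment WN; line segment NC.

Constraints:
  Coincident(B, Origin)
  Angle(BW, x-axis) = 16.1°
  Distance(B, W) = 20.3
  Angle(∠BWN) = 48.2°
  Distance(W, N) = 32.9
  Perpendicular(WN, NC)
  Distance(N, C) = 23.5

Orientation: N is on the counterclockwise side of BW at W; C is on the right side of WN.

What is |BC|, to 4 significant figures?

43.22

B is at the origin; BW runs at 16.1° with length 20.3, so W = 20.3·(cos 16.1°, sin 16.1°) = (19.50, 5.629). ∠BWN = 48.2°, so WN runs at 16.1° + (180° − 48.2°) = 147.9° from the x-axis; with |WN| = 32.9, N = W + 32.9·(cos 147.9°, sin 147.9°) = (-8.366, 23.11). WN is perpendicular to NC; with |NC| = 23.5 on the right of WN, C = N + 23.5·(0.5314, 0.8471) = (4.121, 43.02). Then |BC| = |C − B| = 43.22.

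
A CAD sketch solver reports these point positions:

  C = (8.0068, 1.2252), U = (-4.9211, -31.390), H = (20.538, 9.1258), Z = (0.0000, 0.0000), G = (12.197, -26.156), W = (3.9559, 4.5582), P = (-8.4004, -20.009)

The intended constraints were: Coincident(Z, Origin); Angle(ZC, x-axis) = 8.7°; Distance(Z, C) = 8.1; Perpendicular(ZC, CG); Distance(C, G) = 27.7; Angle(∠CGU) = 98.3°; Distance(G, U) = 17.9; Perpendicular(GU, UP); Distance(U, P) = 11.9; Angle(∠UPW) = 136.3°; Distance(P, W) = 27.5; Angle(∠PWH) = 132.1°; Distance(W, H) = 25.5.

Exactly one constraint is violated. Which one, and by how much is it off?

Distance(W, H) = 25.5 — off by 8.30.

Z = (0.00, 0.00) ✓; ZC at 8.700° ✓; |ZC| = 8.100 ✓; ∠(ZC, CG) = 90.00° ✓; |CG| = 27.70 ✓; ∠CGU = 98.30° ✓; |GU| = 17.90 ✓; ∠(GU, UP) = 90.00° ✓; |UP| = 11.90 ✓; ∠UPW = 136.3° ✓; |PW| = 27.50 ✓; ∠PWH = 132.1° ✓; |WH| = 17.20 ✗.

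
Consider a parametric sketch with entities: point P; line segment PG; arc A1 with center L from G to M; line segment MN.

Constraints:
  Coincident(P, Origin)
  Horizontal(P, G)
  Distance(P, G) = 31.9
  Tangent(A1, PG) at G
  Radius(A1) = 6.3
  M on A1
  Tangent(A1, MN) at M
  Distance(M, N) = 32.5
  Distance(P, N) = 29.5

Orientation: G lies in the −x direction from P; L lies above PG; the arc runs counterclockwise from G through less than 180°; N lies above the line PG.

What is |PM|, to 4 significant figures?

26.97

P is at the origin; PG is horizontal with |PG| = 31.9 and G on the −x side, so G = (-31.90, 0.000). Since A1 is tangent to PG there, LG ⟂ PG, so L = G + (0, 6.3) = (-31.90, 6.300). Since LM ⟂ MN (tangency), |LN| = √(6.3² + 32.5²) = 33.10 regardless of where M sits on A1. So N lies on both circle(P, 29.5) and circle(L, 33.10); the above-PG intersection is N = (-7.395, 28.56). M is the foot of the tangent from N: M = (-26.85, 2.528).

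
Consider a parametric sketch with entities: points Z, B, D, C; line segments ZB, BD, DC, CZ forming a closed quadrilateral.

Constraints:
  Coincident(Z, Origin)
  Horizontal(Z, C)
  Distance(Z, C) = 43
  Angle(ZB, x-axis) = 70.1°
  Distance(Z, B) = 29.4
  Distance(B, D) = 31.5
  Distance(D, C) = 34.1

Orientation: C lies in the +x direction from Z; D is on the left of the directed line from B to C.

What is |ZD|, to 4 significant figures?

53.17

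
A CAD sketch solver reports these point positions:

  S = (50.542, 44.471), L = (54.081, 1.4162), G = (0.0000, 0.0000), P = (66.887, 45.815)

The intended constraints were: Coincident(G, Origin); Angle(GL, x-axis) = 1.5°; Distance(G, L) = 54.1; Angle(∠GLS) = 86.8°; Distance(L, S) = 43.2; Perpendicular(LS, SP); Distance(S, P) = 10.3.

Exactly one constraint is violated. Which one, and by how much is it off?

Distance(S, P) = 10.3 — off by 6.10.

G = (0.00, 0.00) ✓; GL at 1.500° ✓; |GL| = 54.10 ✓; ∠GLS = 86.80° ✓; |LS| = 43.20 ✓; ∠(LS, SP) = 90.00° ✓; |SP| = 16.40 ✗.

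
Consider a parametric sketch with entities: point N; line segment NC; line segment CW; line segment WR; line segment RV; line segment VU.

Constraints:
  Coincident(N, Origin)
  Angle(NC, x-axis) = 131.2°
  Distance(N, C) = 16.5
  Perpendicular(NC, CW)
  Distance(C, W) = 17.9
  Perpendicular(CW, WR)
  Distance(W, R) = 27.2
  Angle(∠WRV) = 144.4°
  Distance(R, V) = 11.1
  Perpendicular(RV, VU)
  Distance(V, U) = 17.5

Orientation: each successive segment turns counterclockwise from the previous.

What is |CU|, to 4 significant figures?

26.19

N is at the origin; NC runs at 131.2° with length 16.5, so C = (-10.87, 12.41). The perpendicularity gives CW at right angles to NC, so CW runs at -138.8°; with |CW| = 17.9, W = (-24.34, 0.6243). CW is perpendicular to WR, so WR runs at -48.80°; with |WR| = 27.2, R = (-6.420, -19.84). ∠WRV = 144.4° gives RV at -13.20° from the x-axis; with |RV| = 11.1, V = (4.386, -22.38). The perpendicularity gives VU at right angles to RV, so VU runs at 76.80°; with |VU| = 17.5, U = (8.383, -5.338). Then |CU| = |U − C| = 26.19.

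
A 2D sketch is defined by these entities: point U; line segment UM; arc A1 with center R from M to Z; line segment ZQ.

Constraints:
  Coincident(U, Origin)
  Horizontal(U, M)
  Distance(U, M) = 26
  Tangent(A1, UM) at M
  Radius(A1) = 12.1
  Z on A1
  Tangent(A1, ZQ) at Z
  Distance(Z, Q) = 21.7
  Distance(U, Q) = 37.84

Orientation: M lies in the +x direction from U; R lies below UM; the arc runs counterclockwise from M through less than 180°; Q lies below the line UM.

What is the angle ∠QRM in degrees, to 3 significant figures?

155°

U is at the origin; UM is horizontal with |UM| = 26.0 and M on the +x side, so M = (26.0, 0.00). The tangent condition forces RM to be normal to UM, so R = M + (0, -12.1) = (26.0, -12.1). Since RZ ⟂ ZQ (tangency), |RQ| = √(12.1² + 21.7²) = 24.8 regardless of where Z sits on A1. So Q lies on both circle(U, 37.84) and circle(R, 24.8); the below-UM intersection is Q = (15.4, -34.6). Z is the foot of the tangent from Q: Z = (13.9, -12.9).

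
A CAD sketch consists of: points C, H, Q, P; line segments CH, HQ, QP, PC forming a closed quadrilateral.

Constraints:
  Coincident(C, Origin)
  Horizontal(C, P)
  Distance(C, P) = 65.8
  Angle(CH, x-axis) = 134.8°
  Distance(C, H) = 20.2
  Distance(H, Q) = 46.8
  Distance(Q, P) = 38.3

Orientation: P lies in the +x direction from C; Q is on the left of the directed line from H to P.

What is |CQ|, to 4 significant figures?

37.37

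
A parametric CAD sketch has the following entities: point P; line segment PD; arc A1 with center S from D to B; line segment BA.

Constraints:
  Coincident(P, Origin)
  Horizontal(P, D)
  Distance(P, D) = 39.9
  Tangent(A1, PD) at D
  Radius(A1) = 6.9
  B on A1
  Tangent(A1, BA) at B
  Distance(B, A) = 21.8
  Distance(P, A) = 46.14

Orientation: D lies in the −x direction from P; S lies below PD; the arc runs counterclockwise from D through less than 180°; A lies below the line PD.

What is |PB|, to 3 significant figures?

47.1

Checks: ∠(SD, DP) = 90.00° ✓; |SD| = 6.900 ✓; |SB| = 6.900 ✓; ∠(SB, BA) = 90.00° ✓; |BA| = 21.80 ✓; |PA| = 46.14 ✓.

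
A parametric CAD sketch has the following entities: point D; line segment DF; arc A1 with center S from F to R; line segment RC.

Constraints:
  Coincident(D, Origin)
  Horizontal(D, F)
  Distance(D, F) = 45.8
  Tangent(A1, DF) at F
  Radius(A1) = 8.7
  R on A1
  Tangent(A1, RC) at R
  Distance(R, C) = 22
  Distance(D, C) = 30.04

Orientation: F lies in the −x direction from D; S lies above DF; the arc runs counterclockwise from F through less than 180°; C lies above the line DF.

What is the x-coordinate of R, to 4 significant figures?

-39.68

Checks: D = (0.00, 0.00) ✓; |SF| = 8.700 ✓; |SR| = 8.700 ✓; ∠(SR, RC) = 90.00° ✓; |RC| = 22.00 ✓; |DC| = 30.04 ✓.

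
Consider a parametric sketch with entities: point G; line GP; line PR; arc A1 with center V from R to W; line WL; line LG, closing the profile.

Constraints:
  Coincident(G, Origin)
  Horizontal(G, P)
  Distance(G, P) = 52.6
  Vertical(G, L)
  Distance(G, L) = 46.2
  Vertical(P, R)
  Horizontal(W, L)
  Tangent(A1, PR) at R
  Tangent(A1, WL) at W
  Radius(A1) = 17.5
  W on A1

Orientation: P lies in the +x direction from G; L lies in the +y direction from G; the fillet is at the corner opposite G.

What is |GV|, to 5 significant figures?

45.340

GL is vertical with |GL| = 46.2 and L on the +y side, so L = (0.0000, 46.200). The virtual corner opposite G is at (52.600, 46.200). A1 meets PR tangentially, so VR is at right angles to PR and since A1 is tangent to WL there, VW ⟂ WL, with radius 17.5, so the center V sits 17.5 in from both sides at V = (35.100, 28.700). Then |GV| = |V − G| = 45.340.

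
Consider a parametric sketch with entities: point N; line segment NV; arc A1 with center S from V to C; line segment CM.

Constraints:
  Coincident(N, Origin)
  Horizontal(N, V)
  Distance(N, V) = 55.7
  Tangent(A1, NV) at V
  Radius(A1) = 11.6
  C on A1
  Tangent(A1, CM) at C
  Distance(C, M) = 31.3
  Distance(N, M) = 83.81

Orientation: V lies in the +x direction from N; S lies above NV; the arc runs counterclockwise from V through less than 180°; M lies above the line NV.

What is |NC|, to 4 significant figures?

67.63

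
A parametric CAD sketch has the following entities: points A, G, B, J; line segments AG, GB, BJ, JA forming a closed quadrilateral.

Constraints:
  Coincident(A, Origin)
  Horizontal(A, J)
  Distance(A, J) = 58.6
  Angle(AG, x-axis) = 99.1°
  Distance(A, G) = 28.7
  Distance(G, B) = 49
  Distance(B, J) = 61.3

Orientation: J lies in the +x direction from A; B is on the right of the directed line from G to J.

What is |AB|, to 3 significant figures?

20.4

Checks: |GB| = 49.00 ✓; |BJ| = 61.30 ✓.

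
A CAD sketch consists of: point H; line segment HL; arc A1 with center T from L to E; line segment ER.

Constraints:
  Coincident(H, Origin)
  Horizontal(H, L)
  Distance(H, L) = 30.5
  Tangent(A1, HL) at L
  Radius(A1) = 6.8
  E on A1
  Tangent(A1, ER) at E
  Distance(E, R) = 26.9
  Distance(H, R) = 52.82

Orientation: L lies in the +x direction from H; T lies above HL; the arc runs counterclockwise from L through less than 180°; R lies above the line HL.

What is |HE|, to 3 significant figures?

37.6

Checks: |TL| = 6.800 ✓; |TE| = 6.800 ✓; ∠(TE, ER) = 90.00° ✓; |ER| = 26.90 ✓; |HR| = 52.82 ✓.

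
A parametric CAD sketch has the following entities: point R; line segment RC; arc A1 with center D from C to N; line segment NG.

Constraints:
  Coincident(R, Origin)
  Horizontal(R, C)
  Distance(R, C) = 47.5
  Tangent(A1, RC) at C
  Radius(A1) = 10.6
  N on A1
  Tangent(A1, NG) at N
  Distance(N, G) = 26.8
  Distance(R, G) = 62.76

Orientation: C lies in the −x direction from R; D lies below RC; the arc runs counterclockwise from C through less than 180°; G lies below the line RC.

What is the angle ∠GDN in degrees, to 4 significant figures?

68.42°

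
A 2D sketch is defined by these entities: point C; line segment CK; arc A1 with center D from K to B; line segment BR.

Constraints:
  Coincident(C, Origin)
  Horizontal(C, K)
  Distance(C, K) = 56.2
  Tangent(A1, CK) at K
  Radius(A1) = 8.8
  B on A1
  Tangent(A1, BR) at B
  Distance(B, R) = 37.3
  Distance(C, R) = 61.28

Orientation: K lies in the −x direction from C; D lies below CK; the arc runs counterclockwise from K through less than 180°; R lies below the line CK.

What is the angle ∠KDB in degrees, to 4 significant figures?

124.8°

Checks: |DK| = 8.800 ✓; |DB| = 8.800 ✓; ∠(DB, BR) = 90.00° ✓; |BR| = 37.30 ✓; |CR| = 61.28 ✓.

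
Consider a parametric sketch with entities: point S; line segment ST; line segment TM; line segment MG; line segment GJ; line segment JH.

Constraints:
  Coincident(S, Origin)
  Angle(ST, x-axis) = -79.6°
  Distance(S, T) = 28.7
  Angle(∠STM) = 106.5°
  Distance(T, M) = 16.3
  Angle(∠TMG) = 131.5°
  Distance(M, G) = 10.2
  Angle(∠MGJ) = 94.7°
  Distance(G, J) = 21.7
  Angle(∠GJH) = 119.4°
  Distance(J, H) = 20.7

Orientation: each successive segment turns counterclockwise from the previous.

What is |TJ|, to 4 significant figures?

24.65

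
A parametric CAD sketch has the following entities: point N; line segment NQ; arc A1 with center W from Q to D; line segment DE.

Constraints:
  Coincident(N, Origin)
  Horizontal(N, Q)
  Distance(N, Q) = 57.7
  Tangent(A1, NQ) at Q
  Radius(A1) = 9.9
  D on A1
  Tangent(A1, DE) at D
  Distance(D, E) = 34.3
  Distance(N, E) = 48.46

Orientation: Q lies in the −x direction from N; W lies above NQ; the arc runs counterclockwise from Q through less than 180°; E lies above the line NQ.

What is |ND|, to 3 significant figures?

49.2

Checks: |NQ| = 57.70 ✓; |WD| = 9.900 ✓; ∠(WD, DE) = 90.00° ✓; |DE| = 34.30 ✓; |NE| = 48.46 ✓.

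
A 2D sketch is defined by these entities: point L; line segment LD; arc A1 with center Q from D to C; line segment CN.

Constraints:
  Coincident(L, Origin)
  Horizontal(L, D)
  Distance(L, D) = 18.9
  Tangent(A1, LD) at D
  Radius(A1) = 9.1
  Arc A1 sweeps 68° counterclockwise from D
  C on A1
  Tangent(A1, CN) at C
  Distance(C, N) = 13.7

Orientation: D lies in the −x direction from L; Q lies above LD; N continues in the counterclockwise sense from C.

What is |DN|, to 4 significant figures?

22.86

L is at the origin; LD is horizontal with |LD| = 18.9 and D on the −x side, so D = (-18.90, 0.000). A1 meets LD tangentially, so QD is at right angles to LD, so Q = D + (0, 9.1) = (-18.90, 9.100). On A1, D sits at bearing -90° from Q; a 68° counterclockwise sweep puts C at bearing -22°, so C = Q + 9.1·(cos -22°, sin -22°) = (-10.46, 5.691). Since A1 is tangent to CN there, QC ⟂ CN, so CN runs along (−sin -22°, cos -22°); with |CN| = 13.7, N = (-5.331, 18.39). Then |DN| = |N − D| = 22.86.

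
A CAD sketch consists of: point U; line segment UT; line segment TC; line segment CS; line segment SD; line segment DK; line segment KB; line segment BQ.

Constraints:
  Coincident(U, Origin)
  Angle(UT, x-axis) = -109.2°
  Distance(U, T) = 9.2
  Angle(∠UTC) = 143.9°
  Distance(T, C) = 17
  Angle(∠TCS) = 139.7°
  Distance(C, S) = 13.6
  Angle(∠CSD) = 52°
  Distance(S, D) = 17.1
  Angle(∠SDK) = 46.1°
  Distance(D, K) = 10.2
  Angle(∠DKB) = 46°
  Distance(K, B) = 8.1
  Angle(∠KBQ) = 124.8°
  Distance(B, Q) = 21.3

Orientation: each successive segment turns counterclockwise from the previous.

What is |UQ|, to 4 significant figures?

24.80

U is at the origin; UT runs at -109.2° with length 9.2, so T = (-3.026, -8.688). ∠UTC = 143.9° gives TC at -73.10° from the x-axis; with |TC| = 17.0, C = (1.916, -24.95). ∠TCS = 139.7° gives CS at -32.80° from the x-axis; with |CS| = 13.6, S = (13.35, -32.32). ∠CSD = 52.0° gives SD at 95.20° from the x-axis; with |SD| = 17.1, D = (11.80, -15.29). ∠SDK = 46.1° gives DK at -130.9° from the x-axis; with |DK| = 10.2, K = (5.120, -23.00). ∠DKB = 46.0° gives KB at 3.100° from the x-axis; with |KB| = 8.1, B = (13.21, -22.56). ∠KBQ = 124.8° gives BQ at 58.30° from the x-axis; with |BQ| = 21.3, Q = (24.40, -4.441). Then |UQ| = |Q − U| = 24.80.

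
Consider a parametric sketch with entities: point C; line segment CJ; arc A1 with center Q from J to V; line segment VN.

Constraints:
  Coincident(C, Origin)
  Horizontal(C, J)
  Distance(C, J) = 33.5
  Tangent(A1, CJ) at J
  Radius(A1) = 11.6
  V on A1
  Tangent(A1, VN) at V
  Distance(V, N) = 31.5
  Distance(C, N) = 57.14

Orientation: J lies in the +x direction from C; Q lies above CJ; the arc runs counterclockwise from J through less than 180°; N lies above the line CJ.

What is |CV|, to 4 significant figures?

47.05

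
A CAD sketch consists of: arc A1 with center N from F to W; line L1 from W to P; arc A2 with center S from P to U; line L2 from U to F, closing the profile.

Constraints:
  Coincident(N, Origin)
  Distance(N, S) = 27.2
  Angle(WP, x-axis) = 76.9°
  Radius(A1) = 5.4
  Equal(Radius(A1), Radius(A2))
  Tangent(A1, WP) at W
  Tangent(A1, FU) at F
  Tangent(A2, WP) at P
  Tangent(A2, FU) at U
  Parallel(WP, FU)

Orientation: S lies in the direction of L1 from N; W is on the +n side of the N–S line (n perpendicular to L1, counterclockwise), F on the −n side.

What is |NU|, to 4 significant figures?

27.73

The slot axis is L1's direction at 76.9°, so u = (cos 76.9°, sin 76.9°) = (0.2267, 0.9740) and n = (−sin 76.9°, cos 76.9°) = (-0.9740, 0.2267). N is at the origin and S lies 27.2 along u from N, so S = 27.2·u = (6.165, 26.49). Tangency of A1 to both parallel lines with radius 5.4 puts W and F at N ± 5.4·n: W = (-5.259, 1.224), F = (5.259, -1.224). Equal radii place P and U the same way about S: P = S + 5.4·n = (0.9054, 27.72), U = S − 5.4·n = (11.42, 25.27). Then |NU| = |U − N| = 27.73.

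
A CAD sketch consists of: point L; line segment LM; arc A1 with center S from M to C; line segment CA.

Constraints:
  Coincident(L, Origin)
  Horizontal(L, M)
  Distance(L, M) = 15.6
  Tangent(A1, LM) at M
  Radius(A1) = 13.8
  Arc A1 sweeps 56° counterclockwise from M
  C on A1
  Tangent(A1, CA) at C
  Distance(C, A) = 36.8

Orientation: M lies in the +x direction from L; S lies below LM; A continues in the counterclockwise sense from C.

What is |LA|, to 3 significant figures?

40.1

L is at the origin; L and M share the same y with |LM| = 15.6 and M on the +x side, so M = (15.6, 0.00). Since A1 is tangent to LM there, SM ⟂ LM, so S = M + (0, -13.8) = (15.6, -13.8). On A1, M sits at bearing 90° from S; a 56° counterclockwise sweep puts C at bearing 146°, so C = S + 13.8·(cos 146°, sin 146°) = (4.16, -6.08). Since A1 is tangent to CA there, SC ⟂ CA, so CA runs along (−sin 146°, cos 146°); with |CA| = 36.8, A = (-16.4, -36.6). Then |LA| = |A − L| = 40.1.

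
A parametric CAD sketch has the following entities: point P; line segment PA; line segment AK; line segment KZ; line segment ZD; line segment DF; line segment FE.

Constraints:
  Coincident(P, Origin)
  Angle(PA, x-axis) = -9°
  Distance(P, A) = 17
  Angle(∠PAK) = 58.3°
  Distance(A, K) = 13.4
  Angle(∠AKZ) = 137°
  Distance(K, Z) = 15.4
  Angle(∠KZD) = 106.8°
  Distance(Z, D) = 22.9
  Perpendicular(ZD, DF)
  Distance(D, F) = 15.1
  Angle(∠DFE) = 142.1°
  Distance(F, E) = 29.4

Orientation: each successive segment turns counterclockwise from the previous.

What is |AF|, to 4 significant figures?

24.40

P is at the origin; PA runs at -9.0° with length 17.0, so A = (16.79, -2.659). ∠PAK = 58.3° gives AK at 112.7° from the x-axis; with |AK| = 13.4, K = (11.62, 9.703). ∠AKZ = 137.0° gives KZ at 155.7° from the x-axis; with |KZ| = 15.4, Z = (-2.416, 16.04). ∠KZD = 106.8° gives ZD at -131.1° from the x-axis; with |ZD| = 22.9, D = (-17.47, -1.217). ZD ⟂ DF, so DF runs at -41.10°; with |DF| = 15.1, F = (-6.091, -11.14). Then |AF| = |F − A| = 24.40.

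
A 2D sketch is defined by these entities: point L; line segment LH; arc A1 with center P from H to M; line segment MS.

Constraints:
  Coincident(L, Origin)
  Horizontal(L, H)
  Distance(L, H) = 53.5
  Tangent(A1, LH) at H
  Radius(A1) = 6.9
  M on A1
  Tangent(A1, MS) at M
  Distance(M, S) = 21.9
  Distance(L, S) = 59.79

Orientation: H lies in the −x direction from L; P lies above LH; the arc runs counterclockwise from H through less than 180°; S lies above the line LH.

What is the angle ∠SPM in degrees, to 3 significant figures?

72.5°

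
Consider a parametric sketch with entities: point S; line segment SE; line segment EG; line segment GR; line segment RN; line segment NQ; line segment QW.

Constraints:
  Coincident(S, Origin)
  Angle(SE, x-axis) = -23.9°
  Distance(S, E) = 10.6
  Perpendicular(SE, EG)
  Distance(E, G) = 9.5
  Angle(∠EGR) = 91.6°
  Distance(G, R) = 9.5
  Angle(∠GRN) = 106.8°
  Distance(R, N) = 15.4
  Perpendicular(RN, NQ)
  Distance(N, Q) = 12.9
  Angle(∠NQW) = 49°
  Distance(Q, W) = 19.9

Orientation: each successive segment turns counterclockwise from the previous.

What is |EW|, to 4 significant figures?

13.59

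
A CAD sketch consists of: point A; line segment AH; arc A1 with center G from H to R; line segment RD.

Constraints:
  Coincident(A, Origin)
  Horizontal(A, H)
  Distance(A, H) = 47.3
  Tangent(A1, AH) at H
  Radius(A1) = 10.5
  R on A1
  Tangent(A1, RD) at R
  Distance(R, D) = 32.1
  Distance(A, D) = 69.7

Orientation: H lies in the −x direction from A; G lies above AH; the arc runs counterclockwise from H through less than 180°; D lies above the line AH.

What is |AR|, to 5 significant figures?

41.375

A is at the origin; AH is horizontal with |AH| = 47.3 and H on the −x side, so H = (-47.300, 0.0000). A1 meets AH tangentially, so GH is at right angles to AH, so G = H + (0, 10.5) = (-47.300, 10.500). Since GR ⟂ RD (tangency), |GD| = √(10.5² + 32.1²) = 33.774 regardless of where R sits on A1. So D lies on both circle(A, 69.7) and circle(G, 33.774); the above-AH intersection is D = (-54.454, 43.507). R is the foot of the tangent from D: R = (-38.238, 15.804).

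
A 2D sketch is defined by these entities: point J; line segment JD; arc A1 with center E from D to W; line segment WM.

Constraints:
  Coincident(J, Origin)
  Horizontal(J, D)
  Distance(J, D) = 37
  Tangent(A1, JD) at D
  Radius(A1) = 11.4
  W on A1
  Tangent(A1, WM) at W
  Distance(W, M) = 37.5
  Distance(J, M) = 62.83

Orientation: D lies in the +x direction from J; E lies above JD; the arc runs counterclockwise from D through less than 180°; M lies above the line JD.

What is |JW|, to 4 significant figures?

50.12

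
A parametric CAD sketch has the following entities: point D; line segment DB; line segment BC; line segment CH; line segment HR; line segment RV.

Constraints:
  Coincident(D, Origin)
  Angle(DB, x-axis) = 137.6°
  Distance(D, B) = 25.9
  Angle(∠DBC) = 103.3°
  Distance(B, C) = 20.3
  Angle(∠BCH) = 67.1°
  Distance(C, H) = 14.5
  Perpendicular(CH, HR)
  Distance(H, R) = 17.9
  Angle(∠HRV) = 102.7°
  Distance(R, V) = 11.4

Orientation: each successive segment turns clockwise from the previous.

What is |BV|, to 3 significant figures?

4.83

The perpendicularity gives HR at right angles to CH, so HR runs at -142°; with |HR| = 17.9, R = (-14.4, 12.8). ∠HRV = 102.7° gives RV at 141° from the x-axis; with |RV| = 11.4, V = (-23.3, 20.0). Then |BV| = |V − B| = 4.83.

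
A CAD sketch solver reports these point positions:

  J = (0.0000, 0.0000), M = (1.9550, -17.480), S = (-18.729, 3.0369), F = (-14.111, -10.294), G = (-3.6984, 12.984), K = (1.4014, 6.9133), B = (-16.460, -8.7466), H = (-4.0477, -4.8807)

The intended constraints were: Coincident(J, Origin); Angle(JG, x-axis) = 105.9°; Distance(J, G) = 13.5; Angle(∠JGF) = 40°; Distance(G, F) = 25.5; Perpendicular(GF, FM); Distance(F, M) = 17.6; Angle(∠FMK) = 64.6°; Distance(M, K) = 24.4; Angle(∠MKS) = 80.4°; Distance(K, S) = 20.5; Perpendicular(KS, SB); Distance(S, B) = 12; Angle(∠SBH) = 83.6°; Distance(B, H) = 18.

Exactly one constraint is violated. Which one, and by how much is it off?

Distance(B, H) = 18 — off by 5.00.

J = (0.00, 0.00) ✓; JG at 105.9° ✓; |JG| = 13.50 ✓; ∠JGF = 40.00° ✓; |GF| = 25.50 ✓; ∠(GF, FM) = 90.00° ✓; |FM| = 17.60 ✓; ∠FMK = 64.60° ✓; |MK| = 24.40 ✓; ∠MKS = 80.40° ✓; |KS| = 20.50 ✓; ∠(KS, SB) = 90.00° ✓; |SB| = 12.00 ✓; ∠SBH = 83.60° ✓; |BH| = 13.00 ✗.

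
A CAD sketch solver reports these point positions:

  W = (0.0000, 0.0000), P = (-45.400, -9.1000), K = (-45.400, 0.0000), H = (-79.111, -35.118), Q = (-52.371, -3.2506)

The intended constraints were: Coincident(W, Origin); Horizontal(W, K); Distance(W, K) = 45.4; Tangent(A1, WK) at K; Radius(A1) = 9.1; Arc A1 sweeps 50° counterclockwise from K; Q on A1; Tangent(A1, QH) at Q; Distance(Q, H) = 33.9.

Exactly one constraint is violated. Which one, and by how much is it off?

Distance(Q, H) = 33.9 — off by 7.70.

W = (0.00, 0.00) ✓; W.y = 0.00, K.y = 0.00 ✓; |WK| = 45.40 ✓; ∠(PK, KW) = 90.00° ✓; |PK| = 9.100 ✓; bearing(P→Q) − bearing(P→K) = 50.00° ✓; |PQ| = 9.100 ✓; ∠(PQ, QH) = 90.00° ✓; |QH| = 41.60 ✗.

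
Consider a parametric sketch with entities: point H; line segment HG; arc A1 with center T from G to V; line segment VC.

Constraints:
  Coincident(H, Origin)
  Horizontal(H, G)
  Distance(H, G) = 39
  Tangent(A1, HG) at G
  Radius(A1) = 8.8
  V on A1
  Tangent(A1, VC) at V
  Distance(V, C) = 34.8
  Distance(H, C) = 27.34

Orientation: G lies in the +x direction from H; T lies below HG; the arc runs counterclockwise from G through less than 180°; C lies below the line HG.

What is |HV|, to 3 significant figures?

33.1

H is at the origin; HG is horizontal with |HG| = 39.0 and G on the +x side, so G = (39.0, 0.00). Tangency of A1 to HG means the radius TG is perpendicular to HG, so T = G + (0, -8.8) = (39.0, -8.80). Since TV ⟂ VC (tangency), |TC| = √(8.8² + 34.8²) = 35.9 regardless of where V sits on A1. So C lies on both circle(H, 27.34) and circle(T, 35.9); the below-HG intersection is C = (7.63, -26.3). V is the foot of the tangent from C: V = (33.0, -2.39).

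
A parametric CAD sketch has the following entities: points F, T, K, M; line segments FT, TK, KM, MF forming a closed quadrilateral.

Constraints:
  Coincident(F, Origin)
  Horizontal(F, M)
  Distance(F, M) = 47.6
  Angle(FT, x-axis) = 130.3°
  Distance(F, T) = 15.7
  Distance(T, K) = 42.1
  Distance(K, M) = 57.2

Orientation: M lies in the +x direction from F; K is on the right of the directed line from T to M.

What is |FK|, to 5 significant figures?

29.282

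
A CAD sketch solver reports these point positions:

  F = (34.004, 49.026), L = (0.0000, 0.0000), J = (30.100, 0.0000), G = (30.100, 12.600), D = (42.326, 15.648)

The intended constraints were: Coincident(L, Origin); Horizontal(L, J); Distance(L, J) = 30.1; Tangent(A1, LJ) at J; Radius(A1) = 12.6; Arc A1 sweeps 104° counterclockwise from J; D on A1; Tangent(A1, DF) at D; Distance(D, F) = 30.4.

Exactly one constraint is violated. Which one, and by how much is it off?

Distance(D, F) = 30.4 — off by 4.00.

L = (0.00, 0.00) ✓; L.y = 0.00, J.y = 0.00 ✓; |LJ| = 30.10 ✓; ∠(GJ, JL) = 90.00° ✓; |GJ| = 12.60 ✓; bearing(G→D) − bearing(G→J) = 104.0° ✓; |GD| = 12.60 ✓; ∠(GD, DF) = 90.00° ✓; |DF| = 34.40 ✗.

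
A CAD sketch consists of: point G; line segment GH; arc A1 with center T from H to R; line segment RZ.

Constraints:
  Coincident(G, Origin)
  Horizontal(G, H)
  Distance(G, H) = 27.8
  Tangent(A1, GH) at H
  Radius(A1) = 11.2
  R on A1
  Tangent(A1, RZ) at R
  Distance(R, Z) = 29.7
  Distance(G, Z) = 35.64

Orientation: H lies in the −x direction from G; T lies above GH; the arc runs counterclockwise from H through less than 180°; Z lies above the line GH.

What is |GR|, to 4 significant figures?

18.77

Checks: |TH| = 11.20 ✓; |TR| = 11.20 ✓; ∠(TR, RZ) = 90.00° ✓; |RZ| = 29.70 ✓; |GZ| = 35.64 ✓.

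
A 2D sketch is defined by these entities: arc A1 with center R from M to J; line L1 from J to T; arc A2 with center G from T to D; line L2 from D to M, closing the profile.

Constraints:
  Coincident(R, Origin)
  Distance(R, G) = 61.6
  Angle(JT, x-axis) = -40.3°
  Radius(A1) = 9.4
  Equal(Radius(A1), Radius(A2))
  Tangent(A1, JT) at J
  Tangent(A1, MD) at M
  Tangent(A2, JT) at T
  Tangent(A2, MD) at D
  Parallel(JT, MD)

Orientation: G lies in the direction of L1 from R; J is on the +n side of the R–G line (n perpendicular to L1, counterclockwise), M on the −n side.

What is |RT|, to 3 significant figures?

62.3

The slot axis is L1's direction at -40.3°, so u = (cos -40.3°, sin -40.3°) = (0.763, -0.647) and n = (−sin -40.3°, cos -40.3°) = (0.647, 0.763). R is at the origin and G lies 61.6 along u from R, so G = 61.6·u = (47.0, -39.8). Tangency of A1 to both parallel lines with radius 9.4 puts J and M at R ± 9.4·n: J = (6.08, 7.17), M = (-6.08, -7.17). Equal radii place T and D the same way about G: T = G + 9.4·n = (53.1, -32.7), D = G − 9.4·n = (40.9, -47.0). Then |RT| = |T − R| = 62.3.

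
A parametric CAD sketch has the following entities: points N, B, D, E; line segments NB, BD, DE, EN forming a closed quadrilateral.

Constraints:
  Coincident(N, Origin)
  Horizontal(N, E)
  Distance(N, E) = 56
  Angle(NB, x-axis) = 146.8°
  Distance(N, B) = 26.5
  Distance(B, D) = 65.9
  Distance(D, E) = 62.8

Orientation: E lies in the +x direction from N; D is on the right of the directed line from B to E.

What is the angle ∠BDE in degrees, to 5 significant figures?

76.267°

Checks: |NE| = 56.00 ✓; |NB| = 26.50 ✓; |BD| = 65.90 ✓; |DE| = 62.80 ✓.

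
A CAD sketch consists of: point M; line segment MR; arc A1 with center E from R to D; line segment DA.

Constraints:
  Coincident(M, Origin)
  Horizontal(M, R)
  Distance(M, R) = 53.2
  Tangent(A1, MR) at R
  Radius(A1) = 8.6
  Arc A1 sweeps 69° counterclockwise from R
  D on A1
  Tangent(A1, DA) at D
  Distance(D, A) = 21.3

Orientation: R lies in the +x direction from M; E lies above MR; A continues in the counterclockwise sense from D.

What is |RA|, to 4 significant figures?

29.84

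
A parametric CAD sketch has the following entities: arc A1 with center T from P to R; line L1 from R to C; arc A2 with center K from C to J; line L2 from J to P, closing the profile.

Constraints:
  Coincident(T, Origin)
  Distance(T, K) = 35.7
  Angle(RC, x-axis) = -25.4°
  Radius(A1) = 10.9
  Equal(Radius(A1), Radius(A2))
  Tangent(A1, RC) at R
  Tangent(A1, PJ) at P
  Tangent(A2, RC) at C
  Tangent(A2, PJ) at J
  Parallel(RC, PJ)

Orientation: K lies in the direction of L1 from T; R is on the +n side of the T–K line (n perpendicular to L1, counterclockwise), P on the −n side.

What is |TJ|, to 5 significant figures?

37.327

Tangency of A1 to both parallel lines with radius 10.9 puts R and P at T ± 10.9·n: R = (4.6754, 9.8464), P = (-4.6754, -9.8464). Equal radii place C and J the same way about K: C = K + 10.9·n = (36.924, -5.4666), J = K − 10.9·n = (27.574, -25.159). Then |TJ| = |J − T| = 37.327.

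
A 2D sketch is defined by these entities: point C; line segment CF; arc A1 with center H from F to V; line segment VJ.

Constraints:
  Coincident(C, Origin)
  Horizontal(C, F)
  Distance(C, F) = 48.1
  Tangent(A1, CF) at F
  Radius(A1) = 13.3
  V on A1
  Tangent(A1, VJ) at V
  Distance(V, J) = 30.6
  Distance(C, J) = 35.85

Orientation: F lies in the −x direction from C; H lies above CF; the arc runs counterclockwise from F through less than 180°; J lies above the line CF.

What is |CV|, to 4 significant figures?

37.75

C is at the origin; CF is horizontal with |CF| = 48.1 and F on the −x side, so F = (-48.10, 0.000). Tangency of A1 to CF means the radius HF is perpendicular to CF, so H = F + (0, 13.3) = (-48.10, 13.30). Since HV ⟂ VJ (tangency), |HJ| = √(13.3² + 30.6²) = 33.37 regardless of where V sits on A1. So J lies on both circle(C, 35.85) and circle(H, 33.37); the above-CF intersection is J = (-19.33, 30.19). V is the foot of the tangent from J: V = (-37.35, 5.466).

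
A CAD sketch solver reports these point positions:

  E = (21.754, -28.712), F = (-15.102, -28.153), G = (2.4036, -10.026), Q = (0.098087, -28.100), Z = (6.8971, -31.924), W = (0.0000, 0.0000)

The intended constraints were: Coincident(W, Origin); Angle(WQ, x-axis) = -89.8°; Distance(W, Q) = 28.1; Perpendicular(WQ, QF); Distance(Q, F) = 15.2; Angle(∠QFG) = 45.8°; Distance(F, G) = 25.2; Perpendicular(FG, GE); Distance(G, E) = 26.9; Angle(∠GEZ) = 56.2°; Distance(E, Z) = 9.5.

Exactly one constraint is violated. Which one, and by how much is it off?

Distance(E, Z) = 9.5 — off by 5.70.

W = (0.00, 0.00) ✓; WQ at -89.80° ✓; |WQ| = 28.10 ✓; ∠(WQ, QF) = 90.00° ✓; |QF| = 15.20 ✓; ∠QFG = 45.80° ✓; |FG| = 25.20 ✓; ∠(FG, GE) = 90.00° ✓; |GE| = 26.90 ✓; ∠GEZ = 56.20° ✓; |EZ| = 15.20 ✗.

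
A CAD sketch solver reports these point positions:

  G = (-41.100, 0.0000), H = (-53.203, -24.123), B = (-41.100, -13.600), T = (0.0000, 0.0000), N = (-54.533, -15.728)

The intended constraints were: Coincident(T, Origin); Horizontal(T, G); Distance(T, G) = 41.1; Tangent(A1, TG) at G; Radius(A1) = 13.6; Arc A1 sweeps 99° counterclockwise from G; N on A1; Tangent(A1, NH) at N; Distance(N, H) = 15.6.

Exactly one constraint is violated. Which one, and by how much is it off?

Distance(N, H) = 15.6 — off by 7.10.

T = (0.00, 0.00) ✓; T.y = 0.00, G.y = 0.00 ✓; |TG| = 41.10 ✓; ∠(BG, GT) = 90.00° ✓; |BG| = 13.60 ✓; bearing(B→N) − bearing(B→G) = 99.00° ✓; |BN| = 13.60 ✓; ∠(BN, NH) = 90.00° ✓; |NH| = 8.500 ✗.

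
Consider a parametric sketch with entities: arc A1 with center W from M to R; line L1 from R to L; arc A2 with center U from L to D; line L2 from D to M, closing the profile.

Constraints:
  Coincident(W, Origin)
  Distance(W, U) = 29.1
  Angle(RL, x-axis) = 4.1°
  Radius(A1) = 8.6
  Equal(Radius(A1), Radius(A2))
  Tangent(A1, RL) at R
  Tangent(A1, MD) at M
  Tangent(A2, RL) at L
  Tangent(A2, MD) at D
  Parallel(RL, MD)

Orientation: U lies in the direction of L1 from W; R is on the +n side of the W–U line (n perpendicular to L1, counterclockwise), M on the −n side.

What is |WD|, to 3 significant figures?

30.3

The slot axis is L1's direction at 4.1°, so u = (cos 4.1°, sin 4.1°) = (0.997, 0.0715) and n = (−sin 4.1°, cos 4.1°) = (-0.0715, 0.997). W is at the origin and U lies 29.1 along u from W, so U = 29.1·u = (29.0, 2.08). Tangency of A1 to both parallel lines with radius 8.6 puts R and M at W ± 8.6·n: R = (-0.615, 8.58), M = (0.615, -8.58). Equal radii place L and D the same way about U: L = U + 8.6·n = (28.4, 10.7), D = U − 8.6·n = (29.6, -6.50). Then |WD| = |D − W| = 30.3.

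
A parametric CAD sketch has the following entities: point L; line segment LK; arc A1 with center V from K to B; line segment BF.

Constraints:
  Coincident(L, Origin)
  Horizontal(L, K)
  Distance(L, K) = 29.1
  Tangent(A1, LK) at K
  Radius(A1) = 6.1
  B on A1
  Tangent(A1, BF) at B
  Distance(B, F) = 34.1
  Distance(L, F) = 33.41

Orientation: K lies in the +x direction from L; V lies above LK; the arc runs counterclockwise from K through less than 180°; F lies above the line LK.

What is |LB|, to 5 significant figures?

34.734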